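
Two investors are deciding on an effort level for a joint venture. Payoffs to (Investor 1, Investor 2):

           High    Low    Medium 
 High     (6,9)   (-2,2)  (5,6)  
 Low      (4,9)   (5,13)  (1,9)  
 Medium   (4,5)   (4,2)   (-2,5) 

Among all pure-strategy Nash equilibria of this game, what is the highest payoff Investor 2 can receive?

13

Both High is a pure NE (Investor 1: 6 ≥ 4; Investor 2: 9 ≥ 6). Investor 2 gets 9.
Both Low is a pure NE (Investor 1: 5 ≥ 4; Investor 2: 13 ≥ 9). Investor 2 gets 13.
Every other cell has a profitable deviation for at least one player. Highest of {9, 13} is 13.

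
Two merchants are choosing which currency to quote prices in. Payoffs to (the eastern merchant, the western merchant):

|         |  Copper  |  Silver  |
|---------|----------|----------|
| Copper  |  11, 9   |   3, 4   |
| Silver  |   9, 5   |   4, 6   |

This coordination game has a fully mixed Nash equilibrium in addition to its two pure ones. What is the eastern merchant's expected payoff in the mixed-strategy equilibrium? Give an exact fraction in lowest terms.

17/3

The western merchant mixes with probability q on Copper, chosen so the eastern merchant is indifferent: 11q + 3(1−q) = 9q + 4(1−q) gives q = 1/3.
The eastern merchant's expected payoff (from either row, since indifferent) is 11·1/3 + 3·2/3 = 17/3.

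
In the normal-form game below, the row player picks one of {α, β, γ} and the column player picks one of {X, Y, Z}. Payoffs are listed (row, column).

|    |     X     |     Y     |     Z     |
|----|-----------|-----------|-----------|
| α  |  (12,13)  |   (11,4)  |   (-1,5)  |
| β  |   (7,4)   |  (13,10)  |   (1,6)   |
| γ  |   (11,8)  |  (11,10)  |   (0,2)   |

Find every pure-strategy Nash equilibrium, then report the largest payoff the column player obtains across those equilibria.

13

(α, X) is a pure NE (the row player: 12 ≥ 11; the column player: 13 ≥ 5). The column player gets 13.
(β, Y) is a pure NE (the row player: 13 ≥ 11; the column player: 10 ≥ 6). The column player gets 10.
Every other cell has a profitable deviation for at least one player. Highest of {13, 10} is 13.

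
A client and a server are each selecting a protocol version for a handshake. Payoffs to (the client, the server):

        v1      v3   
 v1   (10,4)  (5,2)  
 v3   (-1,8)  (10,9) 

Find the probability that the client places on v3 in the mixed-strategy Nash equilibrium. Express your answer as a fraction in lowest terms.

The client's mix p on v1 must make the server indifferent between v1 and v3.
The server's payoff from v1: 4p + 8(1−p). From v3: 2p + 9(1−p).
Set equal: 2p = 1(1−p) → p = 1/3.
Probability on v3 is 1 − 1/3 = 2/3.

2/3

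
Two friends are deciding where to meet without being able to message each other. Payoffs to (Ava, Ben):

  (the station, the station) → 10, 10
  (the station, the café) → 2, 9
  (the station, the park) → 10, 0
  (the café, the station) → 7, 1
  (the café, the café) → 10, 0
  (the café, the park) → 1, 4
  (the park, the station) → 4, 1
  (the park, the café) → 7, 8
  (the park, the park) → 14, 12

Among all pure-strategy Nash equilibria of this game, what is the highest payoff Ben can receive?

12

Both the station is a pure NE (Ava: 10 ≥ 7; Ben: 10 ≥ 9). Ben gets 10.
Both the park is a pure NE (Ava: 14 ≥ 10; Ben: 12 ≥ 8). Ben gets 12.
Every other cell has a profitable deviation for at least one player. Highest of {10, 12} is 12.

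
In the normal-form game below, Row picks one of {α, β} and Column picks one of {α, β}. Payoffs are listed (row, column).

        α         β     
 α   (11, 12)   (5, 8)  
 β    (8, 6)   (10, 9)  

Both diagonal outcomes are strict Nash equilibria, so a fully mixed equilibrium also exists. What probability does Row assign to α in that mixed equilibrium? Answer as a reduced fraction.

Row's mix p on α must make Column indifferent between α and β.
Column's payoff from α: 12p + 6(1−p). From β: 8p + 9(1−p).
Set equal: 4p = 3(1−p) → p = 3/7.

3/7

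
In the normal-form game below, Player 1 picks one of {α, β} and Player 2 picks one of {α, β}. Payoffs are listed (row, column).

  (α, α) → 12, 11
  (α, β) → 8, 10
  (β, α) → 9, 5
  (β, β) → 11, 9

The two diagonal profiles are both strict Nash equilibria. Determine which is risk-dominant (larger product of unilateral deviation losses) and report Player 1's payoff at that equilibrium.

At both α: Player 1 loses 12 − 9 = 3 by deviating; Player 2 loses 11 − 10 = 1. Product = 3·1 = 3.
At both β: Player 1 loses 11 − 8 = 3 by deviating; Player 2 loses 9 − 5 = 4. Product = 3·4 = 12.
12 > 3, so both β is risk-dominant. Player 1's payoff there is 11.

11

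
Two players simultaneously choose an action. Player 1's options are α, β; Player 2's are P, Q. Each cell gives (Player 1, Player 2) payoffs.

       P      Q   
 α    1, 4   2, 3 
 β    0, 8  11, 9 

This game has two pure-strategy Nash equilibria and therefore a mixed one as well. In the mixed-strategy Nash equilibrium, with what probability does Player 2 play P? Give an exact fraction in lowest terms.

Player 2's mix q on P must make Player 1 indifferent between α and β.
Player 1's payoff from α: 1q + 2(1−q). From β: 0q + 11(1−q).
Set equal: 1q = 9(1−q) → q = 9/10.

9/10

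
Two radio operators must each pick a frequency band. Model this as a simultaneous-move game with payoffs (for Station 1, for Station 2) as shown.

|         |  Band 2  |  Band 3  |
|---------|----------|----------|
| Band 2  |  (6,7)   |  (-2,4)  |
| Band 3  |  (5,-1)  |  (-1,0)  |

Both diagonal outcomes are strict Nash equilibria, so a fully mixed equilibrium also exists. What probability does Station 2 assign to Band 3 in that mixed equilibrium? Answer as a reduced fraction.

1/2

Station 2's mix q on Band 2 must make Station 1 indifferent between Band 2 and Band 3.
Station 1's payoff from Band 2: 6q + (-2)(1−q). From Band 3: 5q + (-1)(1−q).
Set equal: 1q = 1(1−q) → q = 1/2.
Probability on Band 3 is 1 − 1/2 = 1/2.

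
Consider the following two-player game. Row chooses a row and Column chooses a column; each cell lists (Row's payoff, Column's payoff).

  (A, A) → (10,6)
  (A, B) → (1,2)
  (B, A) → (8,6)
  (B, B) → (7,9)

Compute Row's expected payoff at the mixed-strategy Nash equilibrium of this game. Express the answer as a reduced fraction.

31/4

Column mixes with probability q on A, chosen so Row is indifferent: 10q + 1(1−q) = 8q + 7(1−q) gives q = 3/4.
Row's expected payoff (from either row, since indifferent) is 10·3/4 + 1·1/4 = 31/4.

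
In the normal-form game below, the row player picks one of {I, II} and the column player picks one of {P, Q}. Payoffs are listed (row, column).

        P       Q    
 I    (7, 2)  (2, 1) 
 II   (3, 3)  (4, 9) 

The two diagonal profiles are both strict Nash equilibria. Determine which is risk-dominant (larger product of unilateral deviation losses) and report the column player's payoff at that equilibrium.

9

At (I, P): the row player loses 7 − 3 = 4 by deviating; the column player loses 2 − 1 = 1. Product = 4·1 = 4.
At (II, Q): the row player loses 4 − 2 = 2 by deviating; the column player loses 9 − 3 = 6. Product = 2·6 = 12.
12 > 4, so (II, Q) is risk-dominant. The column player's payoff there is 9.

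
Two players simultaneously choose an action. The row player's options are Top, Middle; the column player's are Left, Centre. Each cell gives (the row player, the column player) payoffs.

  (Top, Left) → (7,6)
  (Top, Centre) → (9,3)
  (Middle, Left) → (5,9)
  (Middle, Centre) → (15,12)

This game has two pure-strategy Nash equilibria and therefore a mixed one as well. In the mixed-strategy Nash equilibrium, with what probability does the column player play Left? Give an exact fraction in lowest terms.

The column player's mix q on Left must make the row player indifferent between Top and Middle.
The row player's payoff from Top: 7q + 9(1−q). From Middle: 5q + 15(1−q).
Set equal: 2q = 6(1−q) → q = 6/8 = 3/4.

3/4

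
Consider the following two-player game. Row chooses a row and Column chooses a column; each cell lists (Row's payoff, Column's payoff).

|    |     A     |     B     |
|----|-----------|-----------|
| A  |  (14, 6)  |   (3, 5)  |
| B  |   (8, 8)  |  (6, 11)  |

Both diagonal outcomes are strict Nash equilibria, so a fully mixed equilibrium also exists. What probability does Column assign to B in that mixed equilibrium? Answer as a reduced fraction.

2/3

Column's mix q on A must make Row indifferent between A and B.
Row's payoff from A: 14q + 3(1−q). From B: 8q + 6(1−q).
Set equal: 6q = 3(1−q) → q = 3/9 = 1/3.
Probability on B is 1 − 1/3 = 2/3.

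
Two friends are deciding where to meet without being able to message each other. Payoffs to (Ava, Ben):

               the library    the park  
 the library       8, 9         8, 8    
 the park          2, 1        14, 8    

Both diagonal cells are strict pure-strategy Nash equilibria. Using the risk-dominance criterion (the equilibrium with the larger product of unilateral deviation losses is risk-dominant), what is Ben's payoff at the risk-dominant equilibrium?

At both the library: Ava loses 8 − 2 = 6 by deviating; Ben loses 9 − 8 = 1. Product = 6·1 = 6.
At both the park: Ava loses 14 − 8 = 6 by deviating; Ben loses 8 − 1 = 7. Product = 6·7 = 42.
42 > 6, so both the park is risk-dominant. Ben's payoff there is 8.

8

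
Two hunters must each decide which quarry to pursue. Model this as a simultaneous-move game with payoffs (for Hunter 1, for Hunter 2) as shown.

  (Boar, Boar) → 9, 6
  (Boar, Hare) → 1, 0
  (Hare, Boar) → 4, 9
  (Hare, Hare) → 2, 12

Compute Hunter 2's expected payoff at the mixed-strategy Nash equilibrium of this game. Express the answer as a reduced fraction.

Hunter 1 mixes with probability p on Boar, chosen so Hunter 2 is indifferent: 6p + 9(1−p) = 0p + 12(1−p) gives p = 1/3.
Hunter 2's expected payoff is 6·1/3 + 9·2/3 = 8.

8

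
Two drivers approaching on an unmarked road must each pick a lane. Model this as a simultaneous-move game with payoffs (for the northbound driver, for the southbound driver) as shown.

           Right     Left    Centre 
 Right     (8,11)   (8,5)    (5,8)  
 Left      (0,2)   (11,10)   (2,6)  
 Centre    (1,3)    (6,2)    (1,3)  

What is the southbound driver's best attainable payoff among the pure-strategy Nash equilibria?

11

Both Right is a pure NE (the northbound driver: 8 ≥ 1; the southbound driver: 11 ≥ 8). The southbound driver gets 11.
Both Left is a pure NE (the northbound driver: 11 ≥ 8; the southbound driver: 10 ≥ 6). The southbound driver gets 10.
Every other cell has a profitable deviation for at least one player. Highest of {11, 10} is 11.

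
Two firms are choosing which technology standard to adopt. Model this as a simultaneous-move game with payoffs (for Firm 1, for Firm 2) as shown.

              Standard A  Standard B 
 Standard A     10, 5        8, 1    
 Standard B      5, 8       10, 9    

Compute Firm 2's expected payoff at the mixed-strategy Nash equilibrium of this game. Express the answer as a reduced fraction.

37/5

Firm 1 mixes with probability p on Standard A, chosen so Firm 2 is indifferent: 5p + 8(1−p) = 1p + 9(1−p) gives p = 1/5.
Firm 2's expected payoff is 5·1/5 + 8·4/5 = 37/5.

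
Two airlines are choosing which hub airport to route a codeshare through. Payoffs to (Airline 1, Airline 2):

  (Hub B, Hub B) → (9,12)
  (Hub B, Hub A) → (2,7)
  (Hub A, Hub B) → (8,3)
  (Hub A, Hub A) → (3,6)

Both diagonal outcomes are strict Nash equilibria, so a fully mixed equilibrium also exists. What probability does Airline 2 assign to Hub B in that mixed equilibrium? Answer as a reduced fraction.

1/2

Airline 2's mix q on Hub B must make Airline 1 indifferent between Hub B and Hub A.
Airline 1's payoff from Hub B: 9q + 2(1−q). From Hub A: 8q + 3(1−q).
Set equal: 1q = 1(1−q) → q = 1/2.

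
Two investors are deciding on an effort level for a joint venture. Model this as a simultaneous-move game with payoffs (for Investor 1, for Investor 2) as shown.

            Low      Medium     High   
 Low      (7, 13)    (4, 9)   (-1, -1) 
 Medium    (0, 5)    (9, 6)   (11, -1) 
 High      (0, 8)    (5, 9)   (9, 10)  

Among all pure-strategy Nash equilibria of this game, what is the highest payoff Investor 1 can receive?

Both Low is a pure NE (Investor 1: 7 ≥ 0; Investor 2: 13 ≥ 9). Investor 1 gets 7.
Both Medium is a pure NE (Investor 1: 9 ≥ 5; Investor 2: 6 ≥ 5). Investor 1 gets 9.
Every other cell has a profitable deviation for at least one player. Highest of {7, 9} is 9.

9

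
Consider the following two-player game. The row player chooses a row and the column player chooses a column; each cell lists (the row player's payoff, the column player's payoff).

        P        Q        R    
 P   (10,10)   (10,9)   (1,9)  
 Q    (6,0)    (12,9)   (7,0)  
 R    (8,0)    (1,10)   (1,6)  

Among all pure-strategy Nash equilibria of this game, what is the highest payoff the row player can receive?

Both P is a pure NE (the row player: 10 ≥ 8; the column player: 10 ≥ 9). The row player gets 10.
Both Q is a pure NE (the row player: 12 ≥ 10; the column player: 9 ≥ 0). The row player gets 12.
Every other cell has a profitable deviation for at least one player. Highest of {10, 12} is 12.

12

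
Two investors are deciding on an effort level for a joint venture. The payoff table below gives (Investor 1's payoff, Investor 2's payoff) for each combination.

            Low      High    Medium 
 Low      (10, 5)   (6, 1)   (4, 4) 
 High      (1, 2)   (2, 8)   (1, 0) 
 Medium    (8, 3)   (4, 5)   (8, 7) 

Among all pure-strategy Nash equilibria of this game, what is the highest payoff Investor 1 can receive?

Both Low is a pure NE (Investor 1: 10 ≥ 8; Investor 2: 5 ≥ 4). Investor 1 gets 10.
Both Medium is a pure NE (Investor 1: 8 ≥ 4; Investor 2: 7 ≥ 5). Investor 1 gets 8.
Every other cell has a profitable deviation for at least one player. Highest of {10, 8} is 10.

10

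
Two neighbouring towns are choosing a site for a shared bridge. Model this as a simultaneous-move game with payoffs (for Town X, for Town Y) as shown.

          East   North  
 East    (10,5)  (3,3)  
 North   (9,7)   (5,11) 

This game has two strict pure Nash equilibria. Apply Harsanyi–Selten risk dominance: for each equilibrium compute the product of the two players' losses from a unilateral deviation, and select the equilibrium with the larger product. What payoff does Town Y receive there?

At both East: Town X loses 10 − 9 = 1 by deviating; Town Y loses 5 − 3 = 2. Product = 1·2 = 2.
At both North: Town X loses 5 − 3 = 2 by deviating; Town Y loses 11 − 7 = 4. Product = 2·4 = 8.
8 > 2, so both North is risk-dominant. Town Y's payoff there is 11.

11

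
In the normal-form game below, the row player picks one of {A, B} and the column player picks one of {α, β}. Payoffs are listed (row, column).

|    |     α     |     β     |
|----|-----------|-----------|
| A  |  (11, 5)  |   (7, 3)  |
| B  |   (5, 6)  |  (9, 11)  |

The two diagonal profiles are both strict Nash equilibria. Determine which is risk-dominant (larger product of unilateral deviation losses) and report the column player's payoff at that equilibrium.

At (A, α): the row player loses 11 − 5 = 6 by deviating; the column player loses 5 − 3 = 2. Product = 6·2 = 12.
At (B, β): the row player loses 9 − 7 = 2 by deviating; the column player loses 11 − 6 = 5. Product = 2·5 = 10.
12 > 10, so (A, α) is risk-dominant. The column player's payoff there is 5.

5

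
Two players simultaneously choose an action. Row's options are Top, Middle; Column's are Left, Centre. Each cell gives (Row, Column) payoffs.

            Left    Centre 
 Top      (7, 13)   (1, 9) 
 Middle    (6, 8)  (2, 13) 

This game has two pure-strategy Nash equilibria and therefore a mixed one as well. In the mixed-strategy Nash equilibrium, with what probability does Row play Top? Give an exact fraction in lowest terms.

5/9

Row's mix p on Top must make Column indifferent between Left and Centre.
Column's payoff from Left: 13p + 8(1−p). From Centre: 9p + 13(1−p).
Set equal: 4p = 5(1−p) → p = 5/9.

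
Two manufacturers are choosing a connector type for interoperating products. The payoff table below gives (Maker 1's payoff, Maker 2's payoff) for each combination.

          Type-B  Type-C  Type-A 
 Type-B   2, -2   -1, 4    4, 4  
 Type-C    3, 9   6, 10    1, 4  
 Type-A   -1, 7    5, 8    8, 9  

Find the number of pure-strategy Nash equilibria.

2

Both Type-C: Maker 1 gets 6 (best alternative 5); Maker 2 gets 10 (best alternative 9). Neither deviates — NE.
Both Type-A: Maker 1 gets 8 (best alternative 4); Maker 2 gets 9 (best alternative 8). Neither deviates — NE.
Both Type-B is not a NE: Maker 1 would switch to Type-C (3 > 2).
No other cell survives both best-response checks, so there are 2 pure NE.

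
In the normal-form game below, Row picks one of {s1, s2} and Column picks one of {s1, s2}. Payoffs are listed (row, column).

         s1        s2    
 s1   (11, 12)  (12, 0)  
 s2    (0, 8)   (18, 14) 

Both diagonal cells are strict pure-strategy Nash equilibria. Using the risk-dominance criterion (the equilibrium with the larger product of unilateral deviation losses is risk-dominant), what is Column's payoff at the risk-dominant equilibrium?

At both s1: Row loses 11 − 0 = 11 by deviating; Column loses 12 − 0 = 12. Product = 11·12 = 132.
At both s2: Row loses 18 − 12 = 6 by deviating; Column loses 14 − 8 = 6. Product = 6·6 = 36.
132 > 36, so both s1 is risk-dominant. Column's payoff there is 12.

12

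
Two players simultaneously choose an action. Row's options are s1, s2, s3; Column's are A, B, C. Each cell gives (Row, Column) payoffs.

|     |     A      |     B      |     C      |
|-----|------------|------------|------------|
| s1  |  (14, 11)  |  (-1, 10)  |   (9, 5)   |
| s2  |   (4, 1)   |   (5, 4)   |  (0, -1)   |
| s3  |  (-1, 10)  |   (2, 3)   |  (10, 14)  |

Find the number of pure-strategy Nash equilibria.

3

(s1, A): Row gets 14 (best alternative 4); Column gets 11 (best alternative 10). Neither deviates — NE.
(s2, B): Row gets 5 (best alternative 2); Column gets 4 (best alternative 1). Neither deviates — NE.
(s3, C): Row gets 10 (best alternative 9); Column gets 14 (best alternative 10). Neither deviates — NE.
(s3, A) is not a NE: Row would switch to s1 (14 > -1).
No other cell survives both best-response checks, so there are 3 pure NE.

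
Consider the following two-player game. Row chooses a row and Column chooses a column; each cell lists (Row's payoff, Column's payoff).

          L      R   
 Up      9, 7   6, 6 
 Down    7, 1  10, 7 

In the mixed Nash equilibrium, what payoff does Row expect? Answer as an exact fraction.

8

Column mixes with probability q on L, chosen so Row is indifferent: 9q + 6(1−q) = 7q + 10(1−q) gives q = 2/3.
Row's expected payoff (from either row, since indifferent) is 9·2/3 + 6·1/3 = 8.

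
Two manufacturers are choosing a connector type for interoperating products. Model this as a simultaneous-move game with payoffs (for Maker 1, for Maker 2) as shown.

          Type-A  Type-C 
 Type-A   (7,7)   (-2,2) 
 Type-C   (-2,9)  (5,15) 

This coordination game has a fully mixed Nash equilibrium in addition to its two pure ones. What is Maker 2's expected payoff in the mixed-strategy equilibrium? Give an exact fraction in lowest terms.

87/11

Maker 1 mixes with probability p on Type-A, chosen so Maker 2 is indifferent: 7p + 9(1−p) = 2p + 15(1−p) gives p = 6/11.
Maker 2's expected payoff is 7·6/11 + 9·5/11 = 87/11.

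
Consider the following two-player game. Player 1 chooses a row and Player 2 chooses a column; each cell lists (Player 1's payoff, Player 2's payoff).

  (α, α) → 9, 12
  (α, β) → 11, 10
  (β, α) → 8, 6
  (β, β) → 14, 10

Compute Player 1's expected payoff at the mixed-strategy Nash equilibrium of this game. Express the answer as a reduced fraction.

Player 2 mixes with probability q on α, chosen so Player 1 is indifferent: 9q + 11(1−q) = 8q + 14(1−q) gives q = 3/4.
Player 1's expected payoff (from either row, since indifferent) is 9·3/4 + 11·1/4 = 19/2.

19/2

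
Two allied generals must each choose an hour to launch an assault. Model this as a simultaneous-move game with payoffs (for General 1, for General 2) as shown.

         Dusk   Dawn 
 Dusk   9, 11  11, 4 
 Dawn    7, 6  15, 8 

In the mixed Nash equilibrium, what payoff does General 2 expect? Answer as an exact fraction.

64/9

General 1 mixes with probability p on Dusk, chosen so General 2 is indifferent: 11p + 6(1−p) = 4p + 8(1−p) gives p = 2/9.
General 2's expected payoff is 11·2/9 + 6·7/9 = 64/9.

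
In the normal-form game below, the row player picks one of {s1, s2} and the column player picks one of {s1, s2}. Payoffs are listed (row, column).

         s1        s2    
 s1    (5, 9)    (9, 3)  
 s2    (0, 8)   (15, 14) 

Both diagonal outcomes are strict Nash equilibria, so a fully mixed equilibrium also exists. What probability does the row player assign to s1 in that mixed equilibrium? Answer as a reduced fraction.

The row player's mix p on s1 must make the column player indifferent between s1 and s2.
The column player's payoff from s1: 9p + 8(1−p). From s2: 3p + 14(1−p).
Set equal: 6p = 6(1−p) → p = 6/12 = 1/2.

1/2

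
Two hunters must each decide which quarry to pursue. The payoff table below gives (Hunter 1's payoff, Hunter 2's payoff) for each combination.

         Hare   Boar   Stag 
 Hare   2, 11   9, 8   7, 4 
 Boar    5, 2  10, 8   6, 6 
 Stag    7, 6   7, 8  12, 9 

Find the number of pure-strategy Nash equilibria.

2

Both Boar: Hunter 1 gets 10 (best alternative 9); Hunter 2 gets 8 (best alternative 6). Neither deviates — NE.
Both Stag: Hunter 1 gets 12 (best alternative 7); Hunter 2 gets 9 (best alternative 8). Neither deviates — NE.
Both Hare is not a NE: Hunter 1 would switch to Stag (7 > 2).
No other cell survives both best-response checks, so there are 2 pure NE.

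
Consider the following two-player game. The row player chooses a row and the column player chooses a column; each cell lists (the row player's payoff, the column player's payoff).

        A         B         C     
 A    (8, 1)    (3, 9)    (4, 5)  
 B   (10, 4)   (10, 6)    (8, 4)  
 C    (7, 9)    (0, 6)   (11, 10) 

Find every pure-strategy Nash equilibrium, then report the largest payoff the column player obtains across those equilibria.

Both B is a pure NE (the row player: 10 ≥ 3; the column player: 6 ≥ 4). The column player gets 6.
Both C is a pure NE (the row player: 11 ≥ 8; the column player: 10 ≥ 9). The column player gets 10.
Every other cell has a profitable deviation for at least one player. Highest of {6, 10} is 10.

10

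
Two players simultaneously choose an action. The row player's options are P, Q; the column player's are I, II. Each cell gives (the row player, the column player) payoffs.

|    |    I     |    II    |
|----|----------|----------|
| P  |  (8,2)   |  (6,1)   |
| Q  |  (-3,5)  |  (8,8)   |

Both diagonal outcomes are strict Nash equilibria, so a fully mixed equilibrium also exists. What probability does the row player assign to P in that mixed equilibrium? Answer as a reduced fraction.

3/4

The row player's mix p on P must make the column player indifferent between I and II.
The column player's payoff from I: 2p + 5(1−p). From II: 1p + 8(1−p).
Set equal: 1p = 3(1−p) → p = 3/4.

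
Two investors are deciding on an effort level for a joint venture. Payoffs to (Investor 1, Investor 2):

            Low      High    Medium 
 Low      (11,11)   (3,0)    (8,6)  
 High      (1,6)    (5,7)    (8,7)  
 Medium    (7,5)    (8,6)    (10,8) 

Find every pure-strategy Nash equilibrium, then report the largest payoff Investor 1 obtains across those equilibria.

Both Low is a pure NE (Investor 1: 11 ≥ 7; Investor 2: 11 ≥ 6). Investor 1 gets 11.
Both Medium is a pure NE (Investor 1: 10 ≥ 8; Investor 2: 8 ≥ 6). Investor 1 gets 10.
Every other cell has a profitable deviation for at least one player. Highest of {11, 10} is 11.

11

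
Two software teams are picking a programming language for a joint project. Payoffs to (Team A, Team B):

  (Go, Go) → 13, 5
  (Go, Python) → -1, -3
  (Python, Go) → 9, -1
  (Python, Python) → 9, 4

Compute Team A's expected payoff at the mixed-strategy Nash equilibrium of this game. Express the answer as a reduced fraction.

Team B mixes with probability q on Go, chosen so Team A is indifferent: 13q + (-1)(1−q) = 9q + 9(1−q) gives q = 5/7.
Team A's expected payoff (from either row, since indifferent) is 13·5/7 + (-1)·2/7 = 9.

9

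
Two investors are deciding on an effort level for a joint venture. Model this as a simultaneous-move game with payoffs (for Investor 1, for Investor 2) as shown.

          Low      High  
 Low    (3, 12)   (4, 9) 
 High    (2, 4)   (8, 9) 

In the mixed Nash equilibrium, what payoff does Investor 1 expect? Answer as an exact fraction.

16/5

Investor 2 mixes with probability q on Low, chosen so Investor 1 is indifferent: 3q + 4(1−q) = 2q + 8(1−q) gives q = 4/5.
Investor 1's expected payoff (from either row, since indifferent) is 3·4/5 + 4·1/5 = 16/5.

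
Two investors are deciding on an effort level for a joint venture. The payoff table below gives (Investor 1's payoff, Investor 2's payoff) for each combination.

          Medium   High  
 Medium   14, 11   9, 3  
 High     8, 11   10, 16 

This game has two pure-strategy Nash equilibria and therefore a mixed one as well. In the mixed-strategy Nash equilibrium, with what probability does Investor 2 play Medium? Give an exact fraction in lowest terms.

1/7

Investor 2's mix q on Medium must make Investor 1 indifferent between Medium and High.
Investor 1's payoff from Medium: 14q + 9(1−q). From High: 8q + 10(1−q).
Set equal: 6q = 1(1−q) → q = 1/7.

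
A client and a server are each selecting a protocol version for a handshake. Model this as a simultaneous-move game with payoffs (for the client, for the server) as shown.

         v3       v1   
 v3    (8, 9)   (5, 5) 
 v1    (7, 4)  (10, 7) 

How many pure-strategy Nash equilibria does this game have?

Both v3: the client gets 8 (best alternative 7); the server gets 9 (best alternative 5). Neither deviates — NE.
Both v1: the client gets 10 (best alternative 5); the server gets 7 (best alternative 4). Neither deviates — NE.
(v3, v1) is not a NE: the client would switch to v1 (10 > 5).
No other cell survives both best-response checks, so there are 2 pure NE.

2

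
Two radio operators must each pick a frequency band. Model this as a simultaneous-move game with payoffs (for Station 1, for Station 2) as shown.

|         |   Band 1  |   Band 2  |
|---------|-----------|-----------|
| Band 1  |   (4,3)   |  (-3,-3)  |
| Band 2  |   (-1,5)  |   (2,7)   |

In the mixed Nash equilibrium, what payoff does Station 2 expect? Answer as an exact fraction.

Station 1 mixes with probability p on Band 1, chosen so Station 2 is indifferent: 3p + 5(1−p) = (-3)p + 7(1−p) gives p = 1/4.
Station 2's expected payoff is 3·1/4 + 5·3/4 = 9/2.

9/2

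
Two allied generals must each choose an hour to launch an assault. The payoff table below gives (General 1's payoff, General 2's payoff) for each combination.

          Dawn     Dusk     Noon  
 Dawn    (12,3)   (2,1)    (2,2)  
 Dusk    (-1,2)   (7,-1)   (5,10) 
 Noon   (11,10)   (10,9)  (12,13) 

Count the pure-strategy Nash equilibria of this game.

Both Dawn: General 1 gets 12 (best alternative 11); General 2 gets 3 (best alternative 2). Neither deviates — NE.
Both Noon: General 1 gets 12 (best alternative 5); General 2 gets 13 (best alternative 10). Neither deviates — NE.
Both Dusk is not a NE: General 1 would switch to Noon (10 > 7).
No other cell survives both best-response checks, so there are 2 pure NE.

2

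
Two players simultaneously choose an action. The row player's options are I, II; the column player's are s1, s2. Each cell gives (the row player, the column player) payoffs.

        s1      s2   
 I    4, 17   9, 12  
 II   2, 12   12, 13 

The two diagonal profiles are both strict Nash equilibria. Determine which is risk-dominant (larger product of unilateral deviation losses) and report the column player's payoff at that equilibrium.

17

At (I, s1): the row player loses 4 − 2 = 2 by deviating; the column player loses 17 − 12 = 5. Product = 2·5 = 10.
At (II, s2): the row player loses 12 − 9 = 3 by deviating; the column player loses 13 − 12 = 1. Product = 3·1 = 3.
10 > 3, so (I, s1) is risk-dominant. The column player's payoff there is 17.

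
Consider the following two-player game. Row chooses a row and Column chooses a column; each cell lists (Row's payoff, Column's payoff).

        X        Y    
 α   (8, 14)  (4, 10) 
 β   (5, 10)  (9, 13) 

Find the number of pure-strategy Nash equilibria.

(α, X): Row gets 8 (best alternative 5); Column gets 14 (best alternative 10). Neither deviates — NE.
(β, Y): Row gets 9 (best alternative 4); Column gets 13 (best alternative 10). Neither deviates — NE.
(α, Y) is not a NE: Row would switch to β (9 > 4).
No other cell survives both best-response checks, so there are 2 pure NE.

2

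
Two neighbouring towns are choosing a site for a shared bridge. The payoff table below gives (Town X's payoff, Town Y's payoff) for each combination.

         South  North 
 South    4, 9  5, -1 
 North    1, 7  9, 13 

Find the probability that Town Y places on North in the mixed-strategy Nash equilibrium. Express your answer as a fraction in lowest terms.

3/7

Town Y's mix q on South must make Town X indifferent between South and North.
Town X's payoff from South: 4q + 5(1−q). From North: 1q + 9(1−q).
Set equal: 3q = 4(1−q) → q = 4/7.
Probability on North is 1 − 4/7 = 3/7.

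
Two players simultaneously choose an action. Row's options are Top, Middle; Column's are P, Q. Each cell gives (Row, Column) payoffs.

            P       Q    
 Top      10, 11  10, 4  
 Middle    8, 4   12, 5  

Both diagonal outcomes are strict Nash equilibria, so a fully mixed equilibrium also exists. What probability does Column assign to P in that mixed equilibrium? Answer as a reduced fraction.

1/2

Column's mix q on P must make Row indifferent between Top and Middle.
Row's payoff from Top: 10q + 10(1−q). From Middle: 8q + 12(1−q).
Set equal: 2q = 2(1−q) → q = 2/4 = 1/2.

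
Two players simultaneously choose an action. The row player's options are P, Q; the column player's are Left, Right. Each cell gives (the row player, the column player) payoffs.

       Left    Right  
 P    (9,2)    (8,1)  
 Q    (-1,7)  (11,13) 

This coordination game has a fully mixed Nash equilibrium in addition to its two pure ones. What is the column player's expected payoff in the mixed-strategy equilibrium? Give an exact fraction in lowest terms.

19/7

The row player mixes with probability p on P, chosen so the column player is indifferent: 2p + 7(1−p) = 1p + 13(1−p) gives p = 6/7.
The column player's expected payoff is 2·6/7 + 7·1/7 = 19/7.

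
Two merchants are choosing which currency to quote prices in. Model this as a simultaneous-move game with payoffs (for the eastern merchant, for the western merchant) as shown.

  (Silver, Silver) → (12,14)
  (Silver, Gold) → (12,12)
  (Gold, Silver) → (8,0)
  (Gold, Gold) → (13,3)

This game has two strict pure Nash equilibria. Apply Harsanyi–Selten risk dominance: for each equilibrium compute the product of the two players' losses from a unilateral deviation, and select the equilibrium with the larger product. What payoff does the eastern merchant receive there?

12

At both Silver: the eastern merchant loses 12 − 8 = 4 by deviating; the western merchant loses 14 − 12 = 2. Product = 4·2 = 8.
At both Gold: the eastern merchant loses 13 − 12 = 1 by deviating; the western merchant loses 3 − 0 = 3. Product = 1·3 = 3.
8 > 3, so both Silver is risk-dominant. The eastern merchant's payoff there is 12.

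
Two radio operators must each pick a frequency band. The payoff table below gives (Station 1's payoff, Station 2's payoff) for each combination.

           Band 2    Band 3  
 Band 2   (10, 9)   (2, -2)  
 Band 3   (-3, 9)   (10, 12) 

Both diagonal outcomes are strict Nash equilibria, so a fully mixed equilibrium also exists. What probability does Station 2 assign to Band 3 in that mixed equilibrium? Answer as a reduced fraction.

Station 2's mix q on Band 2 must make Station 1 indifferent between Band 2 and Band 3.
Station 1's payoff from Band 2: 10q + 2(1−q). From Band 3: (-3)q + 10(1−q).
Set equal: 13q = 8(1−q) → q = 8/21.
Probability on Band 3 is 1 − 8/21 = 13/21.

13/21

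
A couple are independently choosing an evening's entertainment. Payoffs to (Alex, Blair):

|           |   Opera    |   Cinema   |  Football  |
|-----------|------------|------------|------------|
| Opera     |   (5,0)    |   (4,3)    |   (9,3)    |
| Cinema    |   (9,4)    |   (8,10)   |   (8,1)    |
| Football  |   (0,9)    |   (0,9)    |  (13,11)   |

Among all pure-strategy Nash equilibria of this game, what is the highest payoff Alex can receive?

Both Cinema is a pure NE (Alex: 8 ≥ 4; Blair: 10 ≥ 4). Alex gets 8.
Both Football is a pure NE (Alex: 13 ≥ 9; Blair: 11 ≥ 9). Alex gets 13.
Every other cell has a profitable deviation for at least one player. Highest of {8, 13} is 13.

13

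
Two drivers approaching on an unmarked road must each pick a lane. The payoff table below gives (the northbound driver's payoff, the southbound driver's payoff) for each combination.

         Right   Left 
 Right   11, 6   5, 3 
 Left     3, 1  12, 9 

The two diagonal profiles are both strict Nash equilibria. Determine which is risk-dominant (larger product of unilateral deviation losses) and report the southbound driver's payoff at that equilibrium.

9

At both Right: the northbound driver loses 11 − 3 = 8 by deviating; the southbound driver loses 6 − 3 = 3. Product = 8·3 = 24.
At both Left: the northbound driver loses 12 − 5 = 7 by deviating; the southbound driver loses 9 − 1 = 8. Product = 7·8 = 56.
56 > 24, so both Left is risk-dominant. The southbound driver's payoff there is 9.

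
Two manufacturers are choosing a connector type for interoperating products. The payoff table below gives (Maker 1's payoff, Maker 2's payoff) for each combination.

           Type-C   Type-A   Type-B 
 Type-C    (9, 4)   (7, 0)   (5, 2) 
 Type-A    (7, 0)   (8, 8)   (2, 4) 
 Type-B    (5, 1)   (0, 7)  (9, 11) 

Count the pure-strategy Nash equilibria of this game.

3

Both Type-C: Maker 1 gets 9 (best alternative 7); Maker 2 gets 4 (best alternative 2). Neither deviates — NE.
Both Type-A: Maker 1 gets 8 (best alternative 7); Maker 2 gets 8 (best alternative 4). Neither deviates — NE.
Both Type-B: Maker 1 gets 9 (best alternative 5); Maker 2 gets 11 (best alternative 7). Neither deviates — NE.
(Type-A, Type-C) is not a NE: Maker 1 would switch to Type-C (9 > 7).
No other cell survives both best-response checks, so there are 3 pure NE.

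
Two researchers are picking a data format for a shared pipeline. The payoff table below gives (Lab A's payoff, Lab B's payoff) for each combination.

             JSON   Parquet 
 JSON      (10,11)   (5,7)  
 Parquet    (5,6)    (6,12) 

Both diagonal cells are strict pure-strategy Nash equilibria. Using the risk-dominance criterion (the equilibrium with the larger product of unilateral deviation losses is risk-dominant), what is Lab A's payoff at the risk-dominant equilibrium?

10

At both JSON: Lab A loses 10 − 5 = 5 by deviating; Lab B loses 11 − 7 = 4. Product = 5·4 = 20.
At both Parquet: Lab A loses 6 − 5 = 1 by deviating; Lab B loses 12 − 6 = 6. Product = 1·6 = 6.
20 > 6, so both JSON is risk-dominant. Lab A's payoff there is 10.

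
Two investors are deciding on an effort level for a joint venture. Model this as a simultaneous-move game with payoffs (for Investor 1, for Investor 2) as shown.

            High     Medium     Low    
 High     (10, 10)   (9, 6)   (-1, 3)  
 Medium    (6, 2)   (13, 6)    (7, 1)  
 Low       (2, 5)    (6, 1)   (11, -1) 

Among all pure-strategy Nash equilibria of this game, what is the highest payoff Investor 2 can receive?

10

Both High is a pure NE (Investor 1: 10 ≥ 6; Investor 2: 10 ≥ 6). Investor 2 gets 10.
Both Medium is a pure NE (Investor 1: 13 ≥ 9; Investor 2: 6 ≥ 2). Investor 2 gets 6.
Every other cell has a profitable deviation for at least one player. Highest of {10, 6} is 10.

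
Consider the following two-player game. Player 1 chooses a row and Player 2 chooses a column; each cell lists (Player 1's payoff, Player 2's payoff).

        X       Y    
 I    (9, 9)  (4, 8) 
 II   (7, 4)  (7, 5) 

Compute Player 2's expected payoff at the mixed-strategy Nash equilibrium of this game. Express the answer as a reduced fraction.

Player 1 mixes with probability p on I, chosen so Player 2 is indifferent: 9p + 4(1−p) = 8p + 5(1−p) gives p = 1/2.
Player 2's expected payoff is 9·1/2 + 4·1/2 = 13/2.

13/2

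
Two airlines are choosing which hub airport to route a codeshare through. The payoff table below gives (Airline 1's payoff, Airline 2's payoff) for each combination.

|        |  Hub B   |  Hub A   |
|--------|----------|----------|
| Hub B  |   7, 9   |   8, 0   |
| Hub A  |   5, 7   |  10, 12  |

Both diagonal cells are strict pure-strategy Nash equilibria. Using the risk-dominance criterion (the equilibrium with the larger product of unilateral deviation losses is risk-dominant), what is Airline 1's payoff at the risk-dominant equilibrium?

At both Hub B: Airline 1 loses 7 − 5 = 2 by deviating; Airline 2 loses 9 − 0 = 9. Product = 2·9 = 18.
At both Hub A: Airline 1 loses 10 − 8 = 2 by deviating; Airline 2 loses 12 − 7 = 5. Product = 2·5 = 10.
18 > 10, so both Hub B is risk-dominant. Airline 1's payoff there is 7.

7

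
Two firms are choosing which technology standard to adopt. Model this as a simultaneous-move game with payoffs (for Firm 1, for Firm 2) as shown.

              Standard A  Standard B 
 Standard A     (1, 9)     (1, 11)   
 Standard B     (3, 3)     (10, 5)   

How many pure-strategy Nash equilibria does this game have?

1

Both Standard B: Firm 1 gets 10 (best alternative 1); Firm 2 gets 5 (best alternative 3). Neither deviates — NE.
Both Standard A is not a NE: Firm 1 would switch to Standard B (3 > 1).
No other cell survives both best-response checks, so there is 1 pure NE.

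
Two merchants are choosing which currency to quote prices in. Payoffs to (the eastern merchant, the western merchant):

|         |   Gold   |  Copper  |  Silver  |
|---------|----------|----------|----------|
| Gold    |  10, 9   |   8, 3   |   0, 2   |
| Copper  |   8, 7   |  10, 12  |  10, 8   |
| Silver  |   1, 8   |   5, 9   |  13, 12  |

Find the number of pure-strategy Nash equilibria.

Both Gold: the eastern merchant gets 10 (best alternative 8); the western merchant gets 9 (best alternative 3). Neither deviates — NE.
Both Copper: the eastern merchant gets 10 (best alternative 8); the western merchant gets 12 (best alternative 8). Neither deviates — NE.
Both Silver: the eastern merchant gets 13 (best alternative 10); the western merchant gets 12 (best alternative 9). Neither deviates — NE.
(Gold, Silver) is not a NE: the eastern merchant would switch to Silver (13 > 0).
No other cell survives both best-response checks, so there are 3 pure NE.

3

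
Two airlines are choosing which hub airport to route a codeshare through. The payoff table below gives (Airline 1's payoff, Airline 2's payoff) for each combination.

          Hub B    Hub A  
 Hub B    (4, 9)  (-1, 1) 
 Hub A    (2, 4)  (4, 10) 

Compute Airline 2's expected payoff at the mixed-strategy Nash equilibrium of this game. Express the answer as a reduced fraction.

43/7

Airline 1 mixes with probability p on Hub B, chosen so Airline 2 is indifferent: 9p + 4(1−p) = 1p + 10(1−p) gives p = 3/7.
Airline 2's expected payoff is 9·3/7 + 4·4/7 = 43/7.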